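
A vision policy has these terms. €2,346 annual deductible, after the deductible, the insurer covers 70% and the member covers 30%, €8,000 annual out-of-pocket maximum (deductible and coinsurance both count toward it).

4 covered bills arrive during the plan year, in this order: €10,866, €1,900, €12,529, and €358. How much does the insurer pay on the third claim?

Claim 1 — €10,866: €2,346 to deductible, leaving €8,520; 30% of €8,520 = €2,556. Member owes €4,902 (running OOP €4,902). Plan pays €10,866 − €4,902 = €5,964.
Claim 2 — €1,900: 30% coinsurance on €1,900 = €570. Member owes €570 (running OOP €5,472). Insurer: €1,900 − €570 = €1,330.
Claim 3 — €12,529: deductible already satisfied, so member's share is 30% × €12,529 = €3,758.70. OOP would hit €9,230.70 > €8,000, so the cap limits the member to €8,000 − €5,472 = €2,528. Plan pays €12,529 − €2,528 = €10,001.

€10,001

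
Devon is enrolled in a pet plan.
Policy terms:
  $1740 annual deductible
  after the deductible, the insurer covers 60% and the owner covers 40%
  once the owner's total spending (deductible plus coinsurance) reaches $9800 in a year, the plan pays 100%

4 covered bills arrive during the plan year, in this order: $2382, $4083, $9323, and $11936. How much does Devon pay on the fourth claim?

$2440.80

Bill 1, $2382: deductible takes $1740, $642 remains; coinsurance $642 × 40% = $256.80. Cost to owner: $1996.80. OOP to date $1996.80.
Bill 2, $4083: 40% coinsurance on $4083 = $1633.20. Owner owes $1633.20 (running OOP $3630).
Bill 3, $9323: deductible already satisfied, so owner's share is 40% × $9323 = $3729.20. Owner pays $3729.20; OOP now $7359.20.
Bill 4, $11936: deductible already satisfied, so owner's share is 40% × $11936 = $4774.40. That would push OOP to $12133.60, over the $9800 cap, so owner pays $9800 − $7359.20 = $2440.80.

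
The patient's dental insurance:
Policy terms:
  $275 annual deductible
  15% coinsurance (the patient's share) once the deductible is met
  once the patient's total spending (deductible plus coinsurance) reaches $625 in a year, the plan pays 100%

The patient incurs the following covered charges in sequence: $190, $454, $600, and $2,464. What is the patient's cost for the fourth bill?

$204.65

Bill 1, $190: fully absorbed by the deductible. Patient pays $190; OOP now $190.
Bill 2, $454: $85 finishes the deductible; $369 goes to coinsurance; coinsurance $369 × 15% = $55.35. Cost to patient: $140.35. OOP to date $330.35.
Bill 3, $600: deductible met; 15% of $600 = $90. Cost to patient: $90. OOP to date $420.35.
Bill 4, $2,464: deductible already satisfied, so patient's share is 15% × $2,464 = $369.60. That would push OOP to $789.95, over the $625 cap, so patient pays $625 − $420.35 = $204.65.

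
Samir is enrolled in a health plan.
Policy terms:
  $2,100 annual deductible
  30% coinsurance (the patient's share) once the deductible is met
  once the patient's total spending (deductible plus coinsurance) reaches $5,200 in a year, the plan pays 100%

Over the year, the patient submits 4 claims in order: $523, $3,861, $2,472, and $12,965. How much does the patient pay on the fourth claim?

Claim 1 ($523): all of it applies to the deductible. Patient owes $523 (running OOP $523).
Claim 2 ($3,861): $1,577 to deductible, leaving $2,284; coinsurance $2,284 × 30% = $685.20. Patient pays $2,262.20; OOP now $2,785.20.
Claim 3 ($2,472): deductible met; 30% of $2,472 = $741.60. Patient pays $741.60; OOP now $3,526.80.
Claim 4 ($12,965): 30% coinsurance on $12,965 = $3,889.50. OOP would hit $7,416.30 > $5,200, so the cap limits the patient to $5,200 − $3,526.80 = $1,673.20.

$1,673.20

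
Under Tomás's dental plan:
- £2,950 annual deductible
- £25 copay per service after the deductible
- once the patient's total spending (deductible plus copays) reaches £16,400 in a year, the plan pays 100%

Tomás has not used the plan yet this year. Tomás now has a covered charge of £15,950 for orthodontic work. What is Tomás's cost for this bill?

Nothing has been paid toward the £2,950 deductible, so the first £2,950 of this charge is applied there.
That leaves £15,950 − £2,950 = £13,000 for the copay.
Copay on this service: £25.
So the patient owes £2,950 + £25 = £2,975 before any cap.
Cumulative spending £0 + £2,975 = £2,975 stays under the £16,400 maximum.

£2,975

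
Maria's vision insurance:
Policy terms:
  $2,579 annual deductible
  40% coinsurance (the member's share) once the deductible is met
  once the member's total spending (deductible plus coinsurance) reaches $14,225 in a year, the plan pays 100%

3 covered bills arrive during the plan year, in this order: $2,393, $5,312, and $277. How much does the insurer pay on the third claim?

$166.20

Bill 1, $2,393: entire amount goes to the deductible. Member owes $2,393 (running OOP $2,393). Plan pays $2,393 − $2,393 = $0.
Bill 2, $5,312: $186 finishes the deductible; $5,126 goes to coinsurance; coinsurance $5,126 × 40% = $2,050.40. Member pays $2,236.40; OOP now $4,629.40. Insurer: $5,312 − $2,236.40 = $3,075.60.
Bill 3, $277: deductible met; 40% of $277 = $110.80. Cost to member: $110.80. OOP to date $4,740.20. Insurer: $277 − $110.80 = $166.20.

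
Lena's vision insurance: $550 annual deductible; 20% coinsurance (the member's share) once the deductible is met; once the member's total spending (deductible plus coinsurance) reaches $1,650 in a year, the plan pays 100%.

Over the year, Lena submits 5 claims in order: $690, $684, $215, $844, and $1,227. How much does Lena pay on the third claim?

Bill 1, $690: $550 to deductible, leaving $140; member's 20% is $28. Member owes $578 (running OOP $578).
Bill 2, $684: 20% coinsurance on $684 = $136.80. Member owes $136.80 (running OOP $714.80).
Bill 3, $215: deductible already satisfied, so member's share is 20% × $215 = $43. Member pays $43; OOP now $757.80.

$43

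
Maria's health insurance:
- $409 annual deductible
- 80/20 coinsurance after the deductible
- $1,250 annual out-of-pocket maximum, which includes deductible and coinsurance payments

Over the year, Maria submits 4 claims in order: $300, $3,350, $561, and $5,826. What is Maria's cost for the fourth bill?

$80.60

#1 ($300): entire amount goes to the deductible. Patient owes $300 (running OOP $300).
#2 ($3,350): $109 to deductible, leaving $3,241; coinsurance $3,241 × 20% = $648.20. Patient pays $757.20; OOP now $1,057.20.
#3 ($561): deductible already satisfied, so patient's share is 20% × $561 = $112.20. Cost to patient: $112.20. OOP to date $1,169.40.
#4 ($5,826): deductible met; 20% of $5,826 = $1,165.20. That would push OOP to $2,334.60, over the $1,250 cap, so patient pays $1,250 − $1,169.40 = $80.60.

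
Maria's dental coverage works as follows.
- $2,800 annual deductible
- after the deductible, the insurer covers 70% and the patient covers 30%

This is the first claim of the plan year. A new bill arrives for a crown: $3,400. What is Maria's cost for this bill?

Deductible not yet touched, so the first $2,800 of the bill goes to the deductible.
After the $2,800 deductible portion, $3,400 − $2,800 = $600 is subject to coinsurance.
30% of $600 = $180 falls to the patient.
So the patient owes $2,800 + $180 = $2,980.

$2,980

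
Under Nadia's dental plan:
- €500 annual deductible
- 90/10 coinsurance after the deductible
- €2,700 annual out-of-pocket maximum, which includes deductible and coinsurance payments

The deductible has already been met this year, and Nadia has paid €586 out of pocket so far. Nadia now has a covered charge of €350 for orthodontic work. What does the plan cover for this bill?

The deductible is already satisfied, so the full bill goes to coinsurance.
Coinsurance: €350 × 10% = €35.
Cumulative spending €586 + €35 = €621 stays under the €2,700 maximum.
The plan picks up €350 − €35 = €315.

€315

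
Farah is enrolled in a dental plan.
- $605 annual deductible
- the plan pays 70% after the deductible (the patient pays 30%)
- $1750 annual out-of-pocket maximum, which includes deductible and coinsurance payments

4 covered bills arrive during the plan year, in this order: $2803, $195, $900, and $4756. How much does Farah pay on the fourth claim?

$157.10

Claim 1 ($2803): deductible takes $605, $2198 remains; 30% of $2198 = $659.40. Patient owes $1264.40 (running OOP $1264.40).
Claim 2 ($195): deductible already satisfied, so patient's share is 30% × $195 = $58.50. Cost to patient: $58.50. OOP to date $1322.90.
Claim 3 ($900): deductible already satisfied, so patient's share is 30% × $900 = $270. Cost to patient: $270. OOP to date $1592.90.
Claim 4 ($4756): deductible met; 30% of $4756 = $1426.80. OOP would hit $3019.70 > $1750, so the cap limits the patient to $1750 − $1592.90 = $157.10.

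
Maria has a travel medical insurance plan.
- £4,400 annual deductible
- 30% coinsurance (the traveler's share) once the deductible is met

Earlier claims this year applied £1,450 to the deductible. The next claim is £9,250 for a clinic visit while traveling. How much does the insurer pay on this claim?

Remaining deductible: £4,400 − £1,450 = £2,950.
That leaves £9,250 − £2,950 = £6,300 for coinsurance.
Coinsurance: £6,300 × 30% = £1,890.
That puts the traveler's cost at £2,950 + £1,890 = £4,840.
Insurer pays the balance: £9,250 − £4,840 = £4,410.

£4,410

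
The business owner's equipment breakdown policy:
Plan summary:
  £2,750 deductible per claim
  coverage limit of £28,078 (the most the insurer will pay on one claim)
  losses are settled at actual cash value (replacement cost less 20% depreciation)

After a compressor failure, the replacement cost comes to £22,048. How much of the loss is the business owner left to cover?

At 20% depreciation, ACV = £22,048 − £4,409.60 = £17,638.40.
Less the £2,750 deductible: £17,638.40 − £2,750 = £14,888.40.
That's under the £28,078 cap, so the insurer reimburses the full £14,888.40.
The business owner bears the rest of the original loss: £22,048 − £14,888.40 = £7,159.60.

£7,159.60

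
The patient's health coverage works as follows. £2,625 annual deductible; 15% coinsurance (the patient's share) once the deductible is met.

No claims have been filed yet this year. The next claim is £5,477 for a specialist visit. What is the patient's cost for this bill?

Deductible not yet touched, so the first £2,625 of the bill goes to the deductible.
That leaves £5,477 − £2,625 = £2,852 for coinsurance.
Patient's 15% share of £2,852 is £427.80.
That puts the patient's cost at £2,625 + £427.80 = £3,052.80.

£3,052.80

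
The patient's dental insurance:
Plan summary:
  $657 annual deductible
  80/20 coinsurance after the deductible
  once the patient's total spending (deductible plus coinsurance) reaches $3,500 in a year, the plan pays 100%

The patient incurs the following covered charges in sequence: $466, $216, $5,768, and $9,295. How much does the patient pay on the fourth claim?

#1 ($466): entire amount goes to the deductible. Patient owes $466 (running OOP $466).
#2 ($216): $191 finishes the deductible; $25 goes to coinsurance; 20% of $25 = $5. Cost to patient: $196. OOP to date $662.
#3 ($5,768): 20% coinsurance on $5,768 = $1,153.60. Patient pays $1,153.60; OOP now $1,815.60.
#4 ($9,295): deductible met; 20% of $9,295 = $1,859. OOP would hit $3,674.60 > $3,500, so the cap limits the patient to $3,500 − $1,815.60 = $1,684.40.

$1,684.40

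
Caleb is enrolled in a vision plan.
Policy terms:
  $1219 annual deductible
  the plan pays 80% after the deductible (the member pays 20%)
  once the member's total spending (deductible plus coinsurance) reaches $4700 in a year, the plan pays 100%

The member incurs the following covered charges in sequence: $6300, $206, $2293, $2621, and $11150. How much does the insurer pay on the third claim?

#1 ($6300): $1219 finishes the deductible; $5081 goes to coinsurance; member's 20% is $1016.20. Cost to member: $2235.20. OOP to date $2235.20. Plan pays $6300 − $2235.20 = $4064.80.
#2 ($206): deductible met; 20% of $206 = $41.20. Member owes $41.20 (running OOP $2276.40). Insurer: $206 − $41.20 = $164.80.
#3 ($2293): deductible met; 20% of $2293 = $458.60. Member pays $458.60; OOP now $2735. Plan pays $2293 − $458.60 = $1834.40.

$1834.40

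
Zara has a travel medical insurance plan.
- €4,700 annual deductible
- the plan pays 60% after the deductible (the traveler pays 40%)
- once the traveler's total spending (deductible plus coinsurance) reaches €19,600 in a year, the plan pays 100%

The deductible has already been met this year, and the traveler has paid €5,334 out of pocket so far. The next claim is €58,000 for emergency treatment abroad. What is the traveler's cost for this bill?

The deductible is already satisfied, so the full bill goes to coinsurance.
40% of €58,000 = €23,200 falls to the traveler.
That would bring total out-of-pocket to €28,534, past the €19,600 cap. The traveler is capped at €19,600 − €5,334 = €14,266 on this claim.

€14,266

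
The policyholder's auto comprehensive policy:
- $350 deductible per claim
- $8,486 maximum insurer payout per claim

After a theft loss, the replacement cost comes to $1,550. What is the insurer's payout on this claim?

Subtract the deductible: $1,550 − $350 = $1,200.
That's under the $8,486 cap, so the insurer reimburses the full $1,200.

$1,200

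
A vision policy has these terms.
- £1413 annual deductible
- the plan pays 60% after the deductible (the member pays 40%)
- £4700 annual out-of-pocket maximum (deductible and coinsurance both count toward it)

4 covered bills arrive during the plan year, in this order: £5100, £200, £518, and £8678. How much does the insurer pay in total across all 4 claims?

£9796

Claim 1 — £5100: deductible takes £1413, £3687 remains; coinsurance £3687 × 40% = £1474.80. Member owes £2887.80 (running OOP £2887.80). Plan pays £5100 − £2887.80 = £2212.20.
Claim 2 — £200: deductible already satisfied, so member's share is 40% × £200 = £80. Cost to member: £80. OOP to date £2967.80. Insurer: £200 − £80 = £120.
Claim 3 — £518: deductible already satisfied, so member's share is 40% × £518 = £207.20. Cost to member: £207.20. OOP to date £3175. Insurer: £518 − £207.20 = £310.80.
Claim 4 — £8678: deductible already satisfied, so member's share is 40% × £8678 = £3471.20. That would push OOP to £6646.20, over the £4700 cap, so member pays £4700 − £3175 = £1525. Insurer: £8678 − £1525 = £7153.
Insurer total: £2212.20 + £120 + £310.80 + £7153 = £9796.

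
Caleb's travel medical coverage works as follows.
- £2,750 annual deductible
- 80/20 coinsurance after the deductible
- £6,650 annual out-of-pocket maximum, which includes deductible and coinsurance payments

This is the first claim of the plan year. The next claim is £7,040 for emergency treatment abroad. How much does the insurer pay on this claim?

£3,432

Nothing has been paid toward the £2,750 deductible, so the first £2,750 of this charge is applied there.
The remaining £4,290 (= £7,040 − £2,750) moves to coinsurance.
Traveler's 20% share of £4,290 is £858.
Traveler responsibility before any cap: £2,750 + £858 = £3,608.
Cumulative spending £0 + £3,608 = £3,608 stays under the £6,650 maximum.
The plan picks up £7,040 − £3,608 = £3,432.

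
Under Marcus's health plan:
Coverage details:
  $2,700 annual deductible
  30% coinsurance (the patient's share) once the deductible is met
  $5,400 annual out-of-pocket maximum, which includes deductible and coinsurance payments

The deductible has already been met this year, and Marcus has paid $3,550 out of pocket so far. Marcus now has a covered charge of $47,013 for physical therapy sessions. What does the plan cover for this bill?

With the deductible met, the entire $47,013 is subject to coinsurance.
Patient's 30% share of $47,013 is $14,103.90.
Year-to-date out-of-pocket would reach $3,550 + $14,103.90 = $17,653.90, above the $5,400 maximum, so the patient pays only $5,400 − $3,550 = $1,850.
Insurer pays the balance: $47,013 − $1,850 = $45,163.

$45,163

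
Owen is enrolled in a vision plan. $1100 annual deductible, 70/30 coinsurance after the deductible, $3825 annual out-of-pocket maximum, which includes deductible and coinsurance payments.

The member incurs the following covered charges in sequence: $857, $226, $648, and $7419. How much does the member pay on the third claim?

#1 ($857): all of it applies to the deductible. Member owes $857 (running OOP $857).
#2 ($226): entire amount goes to the deductible. Member owes $226 (running OOP $1083).
#3 ($648): deductible takes $17, $631 remains; 30% of $631 = $189.30. Cost to member: $206.30. OOP to date $1289.30.

$206.30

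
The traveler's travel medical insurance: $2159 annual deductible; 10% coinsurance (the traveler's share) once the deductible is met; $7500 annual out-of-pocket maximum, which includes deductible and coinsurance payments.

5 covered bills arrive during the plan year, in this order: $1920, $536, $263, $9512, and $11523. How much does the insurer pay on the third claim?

$236.70

Bill 1, $1920: all of it applies to the deductible. Cost to traveler: $1920. OOP to date $1920. Plan pays $1920 − $1920 = $0.
Bill 2, $536: $239 to deductible, leaving $297; coinsurance $297 × 10% = $29.70. Cost to traveler: $268.70. OOP to date $2188.70. Insurer: $536 − $268.70 = $267.30.
Bill 3, $263: deductible already satisfied, so traveler's share is 10% × $263 = $26.30. Traveler pays $26.30; OOP now $2215. Insurer: $263 − $26.30 = $236.70.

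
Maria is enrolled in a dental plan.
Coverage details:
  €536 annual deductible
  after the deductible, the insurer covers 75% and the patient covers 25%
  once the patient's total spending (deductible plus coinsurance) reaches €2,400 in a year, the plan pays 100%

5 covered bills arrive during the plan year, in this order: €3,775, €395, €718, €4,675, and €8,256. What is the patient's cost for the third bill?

€179.50

Bill 1, €3,775: €536 to deductible, leaving €3,239; 25% of €3,239 = €809.75. Patient owes €1,345.75 (running OOP €1,345.75).
Bill 2, €395: deductible already satisfied, so patient's share is 25% × €395 = €98.75. Patient pays €98.75; OOP now €1,444.50.
Bill 3, €718: 25% coinsurance on €718 = €179.50. Patient pays €179.50; OOP now €1,624.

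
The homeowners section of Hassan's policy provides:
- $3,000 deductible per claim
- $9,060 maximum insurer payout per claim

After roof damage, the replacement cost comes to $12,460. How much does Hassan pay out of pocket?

$3,400

Less the $3,000 deductible: $12,460 − $3,000 = $9,460.
$9,460 exceeds the $9,060 limit, so the insurer pays the limit: $9,060.
The homeowner bears the rest of the original loss: $12,460 − $9,060 = $3,400.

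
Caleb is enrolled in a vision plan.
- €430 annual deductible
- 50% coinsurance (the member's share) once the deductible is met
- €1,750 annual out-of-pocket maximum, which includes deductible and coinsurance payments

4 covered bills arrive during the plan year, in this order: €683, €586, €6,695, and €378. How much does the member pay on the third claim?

€900.50

Claim 1 — €683: €430 to deductible, leaving €253; coinsurance €253 × 50% = €126.50. Member owes €556.50 (running OOP €556.50).
Claim 2 — €586: deductible already satisfied, so member's share is 50% × €586 = €293. Cost to member: €293. OOP to date €849.50.
Claim 3 — €6,695: 50% coinsurance on €6,695 = €3,347.50. Adding that to €849.50 gives €4,197, past the €1,750 cap; member pays only €1,750 − €849.50 = €900.50.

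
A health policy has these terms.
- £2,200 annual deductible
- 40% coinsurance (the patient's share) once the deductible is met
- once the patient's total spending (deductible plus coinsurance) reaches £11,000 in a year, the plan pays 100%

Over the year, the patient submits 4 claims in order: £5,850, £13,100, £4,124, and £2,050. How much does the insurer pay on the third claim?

Claim 1 — £5,850: £2,200 to deductible, leaving £3,650; 40% of £3,650 = £1,460. Cost to patient: £3,660. OOP to date £3,660. Insurer: £5,850 − £3,660 = £2,190.
Claim 2 — £13,100: deductible already satisfied, so patient's share is 40% × £13,100 = £5,240. Patient pays £5,240; OOP now £8,900. Plan pays £13,100 − £5,240 = £7,860.
Claim 3 — £4,124: deductible already satisfied, so patient's share is 40% × £4,124 = £1,649.60. Patient pays £1,649.60; OOP now £10,549.60. Insurer: £4,124 − £1,649.60 = £2,474.40.

£2,474.40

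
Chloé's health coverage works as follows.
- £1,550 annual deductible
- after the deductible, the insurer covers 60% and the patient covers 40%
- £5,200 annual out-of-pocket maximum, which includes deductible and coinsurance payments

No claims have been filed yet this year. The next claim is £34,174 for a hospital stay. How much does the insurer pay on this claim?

Nothing has been paid toward the £1,550 deductible, so the first £1,550 of this charge is applied there.
That leaves £34,174 − £1,550 = £32,624 for coinsurance.
Coinsurance: £32,624 × 40% = £13,049.60.
Patient responsibility before any cap: £1,550 + £13,049.60 = £14,599.60.
Adding £14,599.60 to the £0 already spent would give £14,599.60, which exceeds the £5,200 cap; the patient pays just £5,200 − £0 = £5,200.
The plan picks up £34,174 − £5,200 = £28,974.

£28,974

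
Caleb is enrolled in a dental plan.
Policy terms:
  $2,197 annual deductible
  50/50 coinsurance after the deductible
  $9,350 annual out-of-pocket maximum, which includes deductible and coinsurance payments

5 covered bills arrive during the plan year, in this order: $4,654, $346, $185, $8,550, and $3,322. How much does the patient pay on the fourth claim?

#1 ($4,654): deductible takes $2,197, $2,457 remains; patient's 50% is $1,228.50. Cost to patient: $3,425.50. OOP to date $3,425.50.
#2 ($346): 50% coinsurance on $346 = $173. Cost to patient: $173. OOP to date $3,598.50.
#3 ($185): 50% coinsurance on $185 = $92.50. Patient owes $92.50 (running OOP $3,691).
#4 ($8,550): deductible already satisfied, so patient's share is 50% × $8,550 = $4,275. Patient pays $4,275; OOP now $7,966.

$4,275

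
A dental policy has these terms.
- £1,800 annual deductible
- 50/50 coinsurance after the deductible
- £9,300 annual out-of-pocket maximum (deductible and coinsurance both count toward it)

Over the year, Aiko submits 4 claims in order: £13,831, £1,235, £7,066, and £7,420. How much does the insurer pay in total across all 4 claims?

Claim 1 — £13,831: £1,800 to deductible, leaving £12,031; 50% of £12,031 = £6,015.50. Cost to patient: £7,815.50. OOP to date £7,815.50. Plan pays £13,831 − £7,815.50 = £6,015.50.
Claim 2 — £1,235: deductible met; 50% of £1,235 = £617.50. Patient owes £617.50 (running OOP £8,433). Insurer: £1,235 − £617.50 = £617.50.
Claim 3 — £7,066: deductible met; 50% of £7,066 = £3,533. Adding that to £8,433 gives £11,966, past the £9,300 cap; patient pays only £9,300 − £8,433 = £867. Plan pays £7,066 − £867 = £6,199.
Claim 4 — £7,420: deductible met; 50% of £7,420 = £3,710. OOP would hit £13,010 > £9,300, so the cap limits the patient to £9,300 − £9,300 = £0. Insurer: £7,420 − £0 = £7,420.
Insurer total: £6,015.50 + £617.50 + £6,199 + £7,420 = £20,252.

£20,252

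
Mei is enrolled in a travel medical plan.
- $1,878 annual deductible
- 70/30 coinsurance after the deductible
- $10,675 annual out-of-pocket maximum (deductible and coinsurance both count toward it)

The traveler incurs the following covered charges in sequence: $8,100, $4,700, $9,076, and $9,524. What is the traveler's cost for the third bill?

Claim 1 — $8,100: deductible takes $1,878, $6,222 remains; 30% of $6,222 = $1,866.60. Cost to traveler: $3,744.60. OOP to date $3,744.60.
Claim 2 — $4,700: deductible already satisfied, so traveler's share is 30% × $4,700 = $1,410. Cost to traveler: $1,410. OOP to date $5,154.60.
Claim 3 — $9,076: deductible met; 30% of $9,076 = $2,722.80. Cost to traveler: $2,722.80. OOP to date $7,877.40.

$2,722.80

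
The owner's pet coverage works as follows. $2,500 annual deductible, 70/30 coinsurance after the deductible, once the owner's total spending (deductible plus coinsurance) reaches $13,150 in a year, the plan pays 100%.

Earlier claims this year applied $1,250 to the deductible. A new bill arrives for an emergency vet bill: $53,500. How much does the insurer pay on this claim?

Deductible still to meet: $2,500 − $1,250 = $1,250.
That leaves $53,500 − $1,250 = $52,250 for coinsurance.
Coinsurance: $52,250 × 30% = $15,675.
So the owner owes $1,250 + $15,675 = $16,925 before any cap.
Year-to-date out-of-pocket would reach $1,250 + $16,925 = $18,175, above the $13,150 maximum, so the owner pays only $13,150 − $1,250 = $11,900.
The plan picks up $53,500 − $11,900 = $41,600.

$41,600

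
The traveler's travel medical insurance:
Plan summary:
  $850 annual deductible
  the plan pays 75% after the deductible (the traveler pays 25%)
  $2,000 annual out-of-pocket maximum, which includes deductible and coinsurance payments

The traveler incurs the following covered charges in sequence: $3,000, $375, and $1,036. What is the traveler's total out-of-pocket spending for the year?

Claim 1 — $3,000: $850 to deductible, leaving $2,150; coinsurance $2,150 × 25% = $537.50. Traveler owes $1,387.50 (running OOP $1,387.50).
Claim 2 — $375: 25% coinsurance on $375 = $93.75. Traveler owes $93.75 (running OOP $1,481.25).
Claim 3 — $1,036: deductible already satisfied, so traveler's share is 25% × $1,036 = $259. Traveler owes $259 (running OOP $1,740.25).
Total paid by the traveler: $1,387.50 + $93.75 + $259 = $1,740.25.

$1,740.25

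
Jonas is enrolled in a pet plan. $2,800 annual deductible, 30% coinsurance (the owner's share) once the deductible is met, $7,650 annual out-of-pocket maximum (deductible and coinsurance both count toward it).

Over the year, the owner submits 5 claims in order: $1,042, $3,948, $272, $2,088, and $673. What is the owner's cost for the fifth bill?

Claim 1 ($1,042): all of it applies to the deductible. Cost to owner: $1,042. OOP to date $1,042.
Claim 2 ($3,948): $1,758 finishes the deductible; $2,190 goes to coinsurance; coinsurance $2,190 × 30% = $657. Owner owes $2,415 (running OOP $3,457).
Claim 3 ($272): 30% coinsurance on $272 = $81.60. Owner owes $81.60 (running OOP $3,538.60).
Claim 4 ($2,088): deductible met; 30% of $2,088 = $626.40. Cost to owner: $626.40. OOP to date $4,165.
Claim 5 ($673): deductible already satisfied, so owner's share is 30% × $673 = $201.90. Cost to owner: $201.90. OOP to date $4,366.90.

$201.90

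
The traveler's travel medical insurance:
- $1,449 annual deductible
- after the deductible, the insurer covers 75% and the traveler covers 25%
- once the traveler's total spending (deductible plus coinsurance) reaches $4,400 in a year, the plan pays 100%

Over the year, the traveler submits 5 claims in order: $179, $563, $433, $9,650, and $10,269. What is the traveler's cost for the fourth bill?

$2,618

Claim 1 ($179): all of it applies to the deductible. Traveler pays $179; OOP now $179.
Claim 2 ($563): all of it applies to the deductible. Cost to traveler: $563. OOP to date $742.
Claim 3 ($433): all of it applies to the deductible. Cost to traveler: $433. OOP to date $1,175.
Claim 4 ($9,650): deductible takes $274, $9,376 remains; coinsurance $9,376 × 25% = $2,344. Cost to traveler: $2,618. OOP to date $3,793.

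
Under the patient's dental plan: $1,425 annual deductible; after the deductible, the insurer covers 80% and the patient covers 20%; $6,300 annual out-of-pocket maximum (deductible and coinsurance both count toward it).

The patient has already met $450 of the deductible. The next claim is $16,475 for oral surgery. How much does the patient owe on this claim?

Remaining deductible: $1,425 − $450 = $975.
After the $975 deductible portion, $16,475 − $975 = $15,500 is subject to coinsurance.
20% of $15,500 = $3,100 falls to the patient.
That puts the patient's cost at $975 + $3,100 = $4,075 before any cap.
Total out-of-pocket so far would be $450 + $4,075 = $4,525, below the $6,300 cap — no reduction.

$4,075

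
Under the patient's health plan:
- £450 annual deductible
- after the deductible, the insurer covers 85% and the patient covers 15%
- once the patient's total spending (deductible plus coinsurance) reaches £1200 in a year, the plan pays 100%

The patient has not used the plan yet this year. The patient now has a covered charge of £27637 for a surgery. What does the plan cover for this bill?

Nothing has been paid toward the £450 deductible, so the first £450 of this charge is applied there.
The remaining £27187 (= £27637 − £450) moves to coinsurance.
Coinsurance: £27187 × 15% = £4078.05.
Patient responsibility before any cap: £450 + £4078.05 = £4528.05.
Adding £4528.05 to the £0 already spent would give £4528.05, which exceeds the £1200 cap; the patient pays just £1200 − £0 = £1200.
The plan picks up £27637 − £1200 = £26437.

£26437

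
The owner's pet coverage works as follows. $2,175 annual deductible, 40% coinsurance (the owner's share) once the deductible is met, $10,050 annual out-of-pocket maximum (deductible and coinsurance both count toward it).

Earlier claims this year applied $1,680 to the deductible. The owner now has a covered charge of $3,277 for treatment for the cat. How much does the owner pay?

$1,680 of the $2,175 deductible is already met, leaving $495.
That leaves $3,277 − $495 = $2,782 for coinsurance.
40% of $2,782 = $1,112.80 falls to the owner.
Owner responsibility before any cap: $495 + $1,112.80 = $1,607.80.
Total out-of-pocket so far would be $1,680 + $1,607.80 = $3,287.80, below the $10,050 cap — no reduction.

$1,607.80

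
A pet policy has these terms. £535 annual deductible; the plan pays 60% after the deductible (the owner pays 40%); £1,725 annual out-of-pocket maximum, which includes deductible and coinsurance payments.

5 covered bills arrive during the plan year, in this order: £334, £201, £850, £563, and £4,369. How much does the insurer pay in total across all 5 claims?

£4,592

Claim 1 — £334: entire amount goes to the deductible. Cost to owner: £334. OOP to date £334. Plan pays £334 − £334 = £0.
Claim 2 — £201: fully absorbed by the deductible. Cost to owner: £201. OOP to date £535. Insurer: £201 − £201 = £0.
Claim 3 — £850: deductible already satisfied, so owner's share is 40% × £850 = £340. Cost to owner: £340. OOP to date £875. Insurer: £850 − £340 = £510.
Claim 4 — £563: deductible met; 40% of £563 = £225.20. Cost to owner: £225.20. OOP to date £1,100.20. Insurer: £563 − £225.20 = £337.80.
Claim 5 — £4,369: deductible met; 40% of £4,369 = £1,747.60. Adding that to £1,100.20 gives £2,847.80, past the £1,725 cap; owner pays only £1,725 − £1,100.20 = £624.80. Insurer: £4,369 − £624.80 = £3,744.20.
Insurer total: £0 + £0 + £510 + £337.80 + £3,744.20 = £4,592.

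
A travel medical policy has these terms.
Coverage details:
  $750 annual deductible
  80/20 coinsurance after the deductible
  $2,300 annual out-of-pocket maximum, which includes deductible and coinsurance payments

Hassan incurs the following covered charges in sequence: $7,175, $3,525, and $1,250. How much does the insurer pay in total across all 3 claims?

Claim 1 ($7,175): deductible takes $750, $6,425 remains; traveler's 20% is $1,285. Traveler pays $2,035; OOP now $2,035. Plan pays $7,175 − $2,035 = $5,140.
Claim 2 ($3,525): deductible met; 20% of $3,525 = $705. Adding that to $2,035 gives $2,740, past the $2,300 cap; traveler pays only $2,300 − $2,035 = $265. Insurer: $3,525 − $265 = $3,260.
Claim 3 ($1,250): deductible already satisfied, so traveler's share is 20% × $1,250 = $250. That would push OOP to $2,550, over the $2,300 cap, so traveler pays $2,300 − $2,300 = $0. Insurer: $1,250 − $0 = $1,250.
Insurer total: $5,140 + $3,260 + $1,250 = $9,650.

$9,650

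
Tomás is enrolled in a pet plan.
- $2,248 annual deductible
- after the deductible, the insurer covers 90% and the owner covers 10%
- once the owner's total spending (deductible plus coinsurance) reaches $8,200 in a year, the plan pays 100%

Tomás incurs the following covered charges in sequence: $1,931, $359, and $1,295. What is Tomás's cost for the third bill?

$129.50

Claim 1 ($1,931): fully absorbed by the deductible. Owner owes $1,931 (running OOP $1,931).
Claim 2 ($359): $317 finishes the deductible; $42 goes to coinsurance; 10% of $42 = $4.20. Owner pays $321.20; OOP now $2,252.20.
Claim 3 ($1,295): 10% coinsurance on $1,295 = $129.50. Owner owes $129.50 (running OOP $2,381.70).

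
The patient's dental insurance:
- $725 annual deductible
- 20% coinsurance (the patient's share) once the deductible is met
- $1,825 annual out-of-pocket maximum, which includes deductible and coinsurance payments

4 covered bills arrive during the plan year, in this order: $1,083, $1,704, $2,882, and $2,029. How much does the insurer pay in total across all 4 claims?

#1 ($1,083): $725 finishes the deductible; $358 goes to coinsurance; 20% of $358 = $71.60. Patient owes $796.60 (running OOP $796.60). Insurer: $1,083 − $796.60 = $286.40.
#2 ($1,704): deductible already satisfied, so patient's share is 20% × $1,704 = $340.80. Patient pays $340.80; OOP now $1,137.40. Insurer: $1,704 − $340.80 = $1,363.20.
#3 ($2,882): 20% coinsurance on $2,882 = $576.40. Cost to patient: $576.40. OOP to date $1,713.80. Plan pays $2,882 − $576.40 = $2,305.60.
#4 ($2,029): 20% coinsurance on $2,029 = $405.80. Adding that to $1,713.80 gives $2,119.60, past the $1,825 cap; patient pays only $1,825 − $1,713.80 = $111.20. Insurer: $2,029 − $111.20 = $1,917.80.
Insurer total: $286.40 + $1,363.20 + $2,305.60 + $1,917.80 = $5,873.

$5,873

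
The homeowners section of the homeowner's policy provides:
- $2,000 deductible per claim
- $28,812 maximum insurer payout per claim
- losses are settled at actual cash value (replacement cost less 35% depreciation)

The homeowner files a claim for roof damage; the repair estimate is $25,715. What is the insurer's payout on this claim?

At 35% depreciation, ACV = $25,715 − $9,000.25 = $16,714.75.
Less the $2,000 deductible: $16,714.75 − $2,000 = $14,714.75.
That's under the $28,812 cap, so the insurer reimburses the full $14,714.75.

$14,714.75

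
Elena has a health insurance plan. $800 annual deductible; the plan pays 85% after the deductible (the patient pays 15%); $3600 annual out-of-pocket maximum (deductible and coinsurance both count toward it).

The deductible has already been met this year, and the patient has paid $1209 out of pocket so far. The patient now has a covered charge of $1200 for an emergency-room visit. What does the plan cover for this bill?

$1020

With the deductible met, the entire $1200 is subject to coinsurance.
Patient's 15% share of $1200 is $180.
Cumulative spending $1209 + $180 = $1389 stays under the $3600 maximum.
The plan picks up $1200 − $180 = $1020.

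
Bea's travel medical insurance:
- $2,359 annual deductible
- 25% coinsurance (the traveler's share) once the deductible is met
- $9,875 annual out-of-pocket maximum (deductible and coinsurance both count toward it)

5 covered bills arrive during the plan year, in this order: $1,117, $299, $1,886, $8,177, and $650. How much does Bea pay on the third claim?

Claim 1 ($1,117): entire amount goes to the deductible. Traveler pays $1,117; OOP now $1,117.
Claim 2 ($299): fully absorbed by the deductible. Traveler pays $299; OOP now $1,416.
Claim 3 ($1,886): $943 to deductible, leaving $943; traveler's 25% is $235.75. Cost to traveler: $1,178.75. OOP to date $2,594.75.

$1,178.75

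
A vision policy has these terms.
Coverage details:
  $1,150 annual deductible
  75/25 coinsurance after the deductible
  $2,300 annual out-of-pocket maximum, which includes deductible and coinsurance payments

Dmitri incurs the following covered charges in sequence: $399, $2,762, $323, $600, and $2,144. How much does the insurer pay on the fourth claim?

$450

Bill 1, $399: all of it applies to the deductible. Member pays $399; OOP now $399. Plan pays $399 − $399 = $0.
Bill 2, $2,762: $751 finishes the deductible; $2,011 goes to coinsurance; 25% of $2,011 = $502.75. Member pays $1,253.75; OOP now $1,652.75. Insurer: $2,762 − $1,253.75 = $1,508.25.
Bill 3, $323: deductible met; 25% of $323 = $80.75. Member owes $80.75 (running OOP $1,733.50). Insurer: $323 − $80.75 = $242.25.
Bill 4, $600: deductible met; 25% of $600 = $150. Member owes $150 (running OOP $1,883.50). Insurer: $600 − $150 = $450.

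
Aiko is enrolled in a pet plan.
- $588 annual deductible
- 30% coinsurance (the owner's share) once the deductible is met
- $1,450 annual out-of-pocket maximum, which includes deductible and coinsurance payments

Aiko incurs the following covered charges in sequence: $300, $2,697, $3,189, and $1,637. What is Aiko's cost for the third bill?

$139.30

#1 ($300): fully absorbed by the deductible. Owner owes $300 (running OOP $300).
#2 ($2,697): $288 finishes the deductible; $2,409 goes to coinsurance; coinsurance $2,409 × 30% = $722.70. Owner owes $1,010.70 (running OOP $1,310.70).
#3 ($3,189): 30% coinsurance on $3,189 = $956.70. OOP would hit $2,267.40 > $1,450, so the cap limits the owner to $1,450 − $1,310.70 = $139.30.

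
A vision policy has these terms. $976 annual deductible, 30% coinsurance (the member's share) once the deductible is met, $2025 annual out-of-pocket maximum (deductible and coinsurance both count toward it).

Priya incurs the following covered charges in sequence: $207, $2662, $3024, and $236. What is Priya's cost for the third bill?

$481.10

Claim 1 ($207): fully absorbed by the deductible. Member pays $207; OOP now $207.
Claim 2 ($2662): $769 finishes the deductible; $1893 goes to coinsurance; coinsurance $1893 × 30% = $567.90. Member pays $1336.90; OOP now $1543.90.
Claim 3 ($3024): deductible met; 30% of $3024 = $907.20. OOP would hit $2451.10 > $2025, so the cap limits the member to $2025 − $1543.90 = $481.10.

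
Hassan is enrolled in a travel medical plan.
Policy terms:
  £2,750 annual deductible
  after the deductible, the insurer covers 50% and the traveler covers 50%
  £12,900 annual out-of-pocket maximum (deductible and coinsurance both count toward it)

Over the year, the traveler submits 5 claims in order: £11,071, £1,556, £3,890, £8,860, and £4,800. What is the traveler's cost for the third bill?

£1,945

Bill 1, £11,071: deductible takes £2,750, £8,321 remains; traveler's 50% is £4,160.50. Traveler owes £6,910.50 (running OOP £6,910.50).
Bill 2, £1,556: deductible already satisfied, so traveler's share is 50% × £1,556 = £778. Cost to traveler: £778. OOP to date £7,688.50.
Bill 3, £3,890: deductible already satisfied, so traveler's share is 50% × £3,890 = £1,945. Traveler owes £1,945 (running OOP £9,633.50).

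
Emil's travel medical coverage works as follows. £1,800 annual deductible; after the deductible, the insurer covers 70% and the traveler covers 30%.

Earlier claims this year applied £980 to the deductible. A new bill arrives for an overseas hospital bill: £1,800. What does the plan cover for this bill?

£686

£980 of the £1,800 deductible is already met, leaving £820.
That leaves £1,800 − £820 = £980 for coinsurance.
30% of £980 = £294 falls to the traveler.
That puts the traveler's cost at £820 + £294 = £1,114.
Insurer pays the balance: £1,800 − £1,114 = £686.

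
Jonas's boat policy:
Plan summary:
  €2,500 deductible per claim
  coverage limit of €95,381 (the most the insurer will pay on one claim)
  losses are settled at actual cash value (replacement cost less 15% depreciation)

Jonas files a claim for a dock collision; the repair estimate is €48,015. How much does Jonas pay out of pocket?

€9,702.25

Depreciate 15%: the covered value is €48,015 × 0.85 = €40,812.75.
Less the €2,500 deductible: €40,812.75 − €2,500 = €38,312.75.
That's under the €95,381 cap, so the insurer reimburses the full €38,312.75.
Owner's share is the uncovered remainder: €48,015 − €38,312.75 = €9,702.25.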